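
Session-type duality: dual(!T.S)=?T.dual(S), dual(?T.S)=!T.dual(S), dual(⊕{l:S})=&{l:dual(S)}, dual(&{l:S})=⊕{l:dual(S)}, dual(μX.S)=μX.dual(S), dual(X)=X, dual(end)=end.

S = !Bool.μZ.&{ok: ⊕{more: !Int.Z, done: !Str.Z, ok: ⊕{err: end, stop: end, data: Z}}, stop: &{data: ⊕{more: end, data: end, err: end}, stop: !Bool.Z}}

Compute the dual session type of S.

?Bool.μZ.⊕{ok: &{more: ?Int.Z, done: ?Str.Z, ok: &{err: end, stop: end, data: Z}}, stop: ⊕{data: &{more: end, data: end, err: end}, stop: ?Bool.Z}}

!Bool → ?Bool
  μZ → μZ  (rec unchanged)
    &{ok,stop} → ⊕{ok,stop}  (&→⊕)
      • ok:
        ⊕{more,done,ok} → &{more,done,ok}  (select→offer)
          • more:
            !Int → ?Int
              Z self-dual
          • done:
            !Str → ?Str
              Z self-dual
          • ok:
            ⊕{err,stop,data} → &{err,stop,data}  (select→offer)
              • err:
                end self-dual
              • stop:
                end self-dual
              • data:
                Z self-dual
      • stop:
        &{data,stop} → ⊕{data,stop}  (&→⊕)
          • data:
            ⊕{more,data,err} → &{more,data,err}  (select→offer)
              • more:
                end self-dual
              • data:
                end self-dual
              • err:
                end self-dual
          • stop:
            !Bool → ?Bool
              Z self-dual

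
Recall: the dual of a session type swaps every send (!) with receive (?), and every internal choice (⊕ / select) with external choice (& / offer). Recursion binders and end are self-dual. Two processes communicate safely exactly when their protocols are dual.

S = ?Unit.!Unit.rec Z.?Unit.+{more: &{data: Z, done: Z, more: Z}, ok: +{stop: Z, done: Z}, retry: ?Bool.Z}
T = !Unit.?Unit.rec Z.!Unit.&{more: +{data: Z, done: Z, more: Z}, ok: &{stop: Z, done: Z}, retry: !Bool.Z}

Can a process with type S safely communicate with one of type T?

?Unit | !Unit  ✓
  !Unit | ?Unit  ✓
    rec Z | rec Z  ✓ (rec unchanged)
      ?Unit | !Unit  ✓
        +{more,ok,retry} | &{more,ok,retry}  ✓ label sets agree
          [more]
            &{data,done,more} | +{data,done,more}  ✓ label sets agree
              [data]
                Z | Z  ✓
              [done]
                Z | Z  ✓
              [more]
                Z | Z  ✓
          [ok]
            +{stop,done} | &{stop,done}  ✓ label sets agree
              [stop]
                Z | Z  ✓
              [done]
                Z | Z  ✓
          [retry]
            ?Bool | !Bool  ✓
              Z | Z  ✓

YES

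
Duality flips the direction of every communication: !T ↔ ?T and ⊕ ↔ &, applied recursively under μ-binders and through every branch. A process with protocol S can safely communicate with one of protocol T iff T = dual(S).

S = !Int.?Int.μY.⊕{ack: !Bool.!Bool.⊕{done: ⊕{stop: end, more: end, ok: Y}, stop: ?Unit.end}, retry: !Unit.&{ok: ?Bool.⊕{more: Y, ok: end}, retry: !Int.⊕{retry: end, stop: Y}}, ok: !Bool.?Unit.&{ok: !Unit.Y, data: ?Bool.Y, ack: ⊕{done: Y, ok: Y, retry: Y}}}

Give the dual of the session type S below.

!Int ↦ ?Int
  ?Int ↦ !Int
    μY ↦ μY  (μ self-dual)
      ⊕{ack,retry,ok} ↦ &{ack,retry,ok}  (⊕→&)
        • ack:
          !Bool ↦ ?Bool
            !Bool ↦ ?Bool
              ⊕{done,stop} ↦ &{done,stop}  (⊕→&)
                • done:
                  ⊕{stop,more,ok} ↦ &{stop,more,ok}  (⊕→&)
                    • stop:
                      dual(end) = end
                    • more:
                      dual(end) = end
                    • ok:
                      dual(Y) = Y
                • stop:
                  ?Unit ↦ !Unit
                    dual(end) = end
        • retry:
          !Unit ↦ ?Unit
            &{ok,retry} ↦ ⊕{ok,retry}  (offer→select)
              • ok:
                ?Bool ↦ !Bool
                  ⊕{more,ok} ↦ &{more,ok}  (⊕→&)
                    • more:
                      dual(Y) = Y
                    • ok:
                      dual(end) = end
              • retry:
                !Int ↦ ?Int
                  ⊕{retry,stop} ↦ &{retry,stop}  (⊕→&)
                    • retry:
                      dual(end) = end
                    • stop:
                      dual(Y) = Y
        • ok:
          !Bool ↦ ?Bool
            ?Unit ↦ !Unit
              &{ok,data,ack} ↦ ⊕{ok,data,ack}  (offer→select)
                • ok:
                  !Unit ↦ ?Unit
                    dual(Y) = Y
                • data:
                  ?Bool ↦ !Bool
                    dual(Y) = Y
                • ack:
                  ⊕{done,ok,retry} ↦ &{done,ok,retry}  (⊕→&)
                    • done:
                      dual(Y) = Y
                    • ok:
                      dual(Y) = Y
                    • retry:
                      dual(Y) = Y

?Int.!Int.μY.&{ack: ?Bool.?Bool.&{done: &{stop: end, more: end, ok: Y}, stop: !Unit.end}, retry: ?Unit.⊕{ok: !Bool.&{more: Y, ok: end}, retry: ?Int.&{retry: end, stop: Y}}, ok: ?Bool.!Unit.⊕{ok: ?Unit.Y, data: !Bool.Y, ack: &{done: Y, ok: Y, retry: Y}}}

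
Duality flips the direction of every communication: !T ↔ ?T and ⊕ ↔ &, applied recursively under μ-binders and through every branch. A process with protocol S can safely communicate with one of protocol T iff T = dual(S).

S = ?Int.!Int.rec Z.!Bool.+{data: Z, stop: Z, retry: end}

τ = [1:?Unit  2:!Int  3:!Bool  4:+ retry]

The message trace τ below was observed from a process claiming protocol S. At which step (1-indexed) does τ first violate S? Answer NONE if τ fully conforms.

@1 got ?Unit, protocol expects ?Int  ✗

1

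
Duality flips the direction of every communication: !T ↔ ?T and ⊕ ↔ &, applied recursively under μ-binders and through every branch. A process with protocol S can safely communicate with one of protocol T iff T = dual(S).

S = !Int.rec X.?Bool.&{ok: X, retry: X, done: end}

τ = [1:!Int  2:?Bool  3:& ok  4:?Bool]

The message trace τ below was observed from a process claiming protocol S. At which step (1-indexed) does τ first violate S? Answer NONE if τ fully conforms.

@1 !Int  ✓  cont: rec X.…
@2 ?Bool  ✓  cont: &{ok: rec X.…, retry: rec X.…, done: end}
@3 & ok  ✓  cont: rec X.…
@4 ?Bool  ✓  cont: &{ok: rec X.…, retry: rec X.…, done: end}
τ conforms to S (length 4)

NONE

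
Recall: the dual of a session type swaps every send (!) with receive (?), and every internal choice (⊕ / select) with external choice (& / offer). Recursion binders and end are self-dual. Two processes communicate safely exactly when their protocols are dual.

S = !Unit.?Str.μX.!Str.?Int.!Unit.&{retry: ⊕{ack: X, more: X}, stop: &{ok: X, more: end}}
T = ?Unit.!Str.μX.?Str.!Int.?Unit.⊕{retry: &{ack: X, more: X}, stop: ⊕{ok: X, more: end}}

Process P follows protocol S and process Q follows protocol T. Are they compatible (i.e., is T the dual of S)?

YES

!Unit | ?Unit  match
  ?Str | !Str  match
    μX | μX  match (μ self-dual)
      !Str | ?Str  match
        ?Int | !Int  match
          !Unit | ?Unit  match
            &{retry,stop} | ⊕{retry,stop}  match labels match
              case retry:
                ⊕{ack,more} | &{ack,more}  match labels match
                  case ack:
                    X | X  match
                  case more:
                    X | X  match
              case stop:
                &{ok,more} | ⊕{ok,more}  match labels match
                  case ok:
                    X | X  match
                  case more:
                    end | end  match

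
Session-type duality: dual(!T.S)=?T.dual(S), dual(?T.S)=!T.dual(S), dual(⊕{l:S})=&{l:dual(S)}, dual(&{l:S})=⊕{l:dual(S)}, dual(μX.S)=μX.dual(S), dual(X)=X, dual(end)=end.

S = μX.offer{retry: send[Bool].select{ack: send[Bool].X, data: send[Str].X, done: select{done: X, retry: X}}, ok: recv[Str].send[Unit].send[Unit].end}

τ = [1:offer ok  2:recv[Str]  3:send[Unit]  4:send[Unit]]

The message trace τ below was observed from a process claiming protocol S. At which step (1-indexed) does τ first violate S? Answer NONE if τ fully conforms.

@1 offer ok  ✓  cont: recv[Str].send[Unit].send[Unit].end
@2 recv[Str]  ✓  cont: send[Unit].send[Unit].end
@3 send[Unit]  ✓  cont: send[Unit].end
@4 send[Unit]  ✓  cont: end
all 4 steps conform

NONE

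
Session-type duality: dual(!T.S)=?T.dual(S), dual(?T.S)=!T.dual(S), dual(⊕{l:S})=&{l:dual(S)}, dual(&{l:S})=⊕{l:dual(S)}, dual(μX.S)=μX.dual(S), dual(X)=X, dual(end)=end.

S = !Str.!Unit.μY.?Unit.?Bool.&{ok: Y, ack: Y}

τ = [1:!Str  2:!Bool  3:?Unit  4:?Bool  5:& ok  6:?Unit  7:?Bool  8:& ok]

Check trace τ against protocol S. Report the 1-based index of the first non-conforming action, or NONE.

2

step 1: !Str  match  residual = !Unit.μY.…
step 2: got !Bool, protocol expects !Unit  ✗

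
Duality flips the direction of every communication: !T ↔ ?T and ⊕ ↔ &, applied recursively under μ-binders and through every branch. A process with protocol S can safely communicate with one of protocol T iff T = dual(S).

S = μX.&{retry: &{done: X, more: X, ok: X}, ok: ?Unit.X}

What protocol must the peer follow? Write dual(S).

μX.⊕{retry: ⊕{done: X, more: X, ok: X}, ok: !Unit.X}

μX = μX  (binder kept)
  &{retry,ok} = ⊕{retry,ok}  (offer→select)
    [retry]
      &{done,more,ok} = ⊕{done,more,ok}  (offer→select)
        [done]
          X ↦ X
        [more]
          X ↦ X
        [ok]
          X ↦ X
    [ok]
      ?Unit = !Unit
        X ↦ X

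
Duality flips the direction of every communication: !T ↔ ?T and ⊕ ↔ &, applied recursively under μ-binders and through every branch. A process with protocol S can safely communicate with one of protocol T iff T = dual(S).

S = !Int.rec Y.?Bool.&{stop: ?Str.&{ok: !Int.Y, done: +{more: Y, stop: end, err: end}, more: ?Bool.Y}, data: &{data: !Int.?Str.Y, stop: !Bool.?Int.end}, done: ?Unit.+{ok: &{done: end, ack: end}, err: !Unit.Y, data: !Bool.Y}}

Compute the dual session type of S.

?Int.rec Y.!Bool.+{stop: !Str.+{ok: ?Int.Y, done: &{more: Y, stop: end, err: end}, more: !Bool.Y}, data: +{data: ?Int.!Str.Y, stop: ?Bool.!Int.end}, done: !Unit.&{ok: +{done: end, ack: end}, err: ?Unit.Y, data: ?Bool.Y}}

!Int ↦ ?Int
  rec Y ↦ rec Y  (μ self-dual)
    ?Bool ↦ !Bool
      &{stop,data,done} ↦ +{stop,data,done}  (offer→select)
        [stop]
          ?Str ↦ !Str
            &{ok,done,more} ↦ +{ok,done,more}  (offer→select)
              [ok]
                !Int ↦ ?Int
                  dual(Y) = Y
              [done]
                +{more,stop,err} ↦ &{more,stop,err}  (select→offer)
                  [more]
                    dual(Y) = Y
                  [stop]
                    dual(end) = end
                  [err]
                    dual(end) = end
              [more]
                ?Bool ↦ !Bool
                  dual(Y) = Y
        [data]
          &{data,stop} ↦ +{data,stop}  (offer→select)
            [data]
              !Int ↦ ?Int
                ?Str ↦ !Str
                  dual(Y) = Y
            [stop]
              !Bool ↦ ?Bool
                ?Int ↦ !Int
                  dual(end) = end
        [done]
          ?Unit ↦ !Unit
            +{ok,err,data} ↦ &{ok,err,data}  (select→offer)
              [ok]
                &{done,ack} ↦ +{done,ack}  (offer→select)
                  [done]
                    dual(end) = end
                  [ack]
                    dual(end) = end
              [err]
                !Unit ↦ ?Unit
                  dual(Y) = Y
              [data]
                !Bool ↦ ?Bool
                  dual(Y) = Y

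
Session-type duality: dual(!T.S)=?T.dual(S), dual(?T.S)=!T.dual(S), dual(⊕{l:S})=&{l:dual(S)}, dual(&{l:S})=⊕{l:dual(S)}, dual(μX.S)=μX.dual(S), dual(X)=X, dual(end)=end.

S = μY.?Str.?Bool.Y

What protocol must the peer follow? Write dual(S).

μY.!Str.!Bool.Y

μY = μY  (μ self-dual)
  ?Str = !Str
    ?Bool = !Bool
      dual(Y) = Y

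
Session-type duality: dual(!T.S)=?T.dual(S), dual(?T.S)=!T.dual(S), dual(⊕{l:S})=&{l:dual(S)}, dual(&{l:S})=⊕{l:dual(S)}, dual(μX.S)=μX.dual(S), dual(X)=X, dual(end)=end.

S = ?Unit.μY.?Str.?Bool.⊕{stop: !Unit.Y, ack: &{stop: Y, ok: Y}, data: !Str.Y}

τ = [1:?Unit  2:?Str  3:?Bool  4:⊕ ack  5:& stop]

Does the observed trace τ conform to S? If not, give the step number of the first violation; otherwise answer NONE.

[1] ?Unit  match  residual = μY.…
[2] ?Str  match  residual = ?Bool.⊕{stop: !Unit.μY.…, ack: &{stop: μY.…, ok: μY.…}, data: !Str.μY.…}
[3] ?Bool  match  residual = ⊕{stop: !Unit.μY.…, ack: &{stop: μY.…, ok: μY.…}, data: !Str.μY.…}
[4] ⊕ ack  match  residual = &{stop: μY.…, ok: μY.…}
[5] & stop  match  residual = μY.…
τ conforms to S (length 5)

NONE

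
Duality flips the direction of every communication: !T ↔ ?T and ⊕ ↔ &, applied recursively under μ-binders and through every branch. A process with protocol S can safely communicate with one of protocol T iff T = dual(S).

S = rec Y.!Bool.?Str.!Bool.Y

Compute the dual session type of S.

rec Y → rec Y  (rec unchanged)
  !Bool → ?Bool
    ?Str → !Str
      !Bool → ?Bool
        dual(Y) = Y

rec Y.?Bool.!Str.?Bool.Y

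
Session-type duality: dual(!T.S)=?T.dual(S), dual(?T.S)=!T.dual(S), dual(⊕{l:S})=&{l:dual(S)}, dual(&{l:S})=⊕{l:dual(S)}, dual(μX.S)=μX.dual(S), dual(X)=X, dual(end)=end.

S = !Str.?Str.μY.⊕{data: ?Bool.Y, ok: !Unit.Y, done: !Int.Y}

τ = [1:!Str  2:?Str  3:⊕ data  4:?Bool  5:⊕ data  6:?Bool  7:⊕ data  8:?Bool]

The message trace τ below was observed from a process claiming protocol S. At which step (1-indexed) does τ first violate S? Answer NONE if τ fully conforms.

NONE

[1] !Str  match  state: ?Str.μY.…
[2] ?Str  match  state: μY.…
[3] ⊕ data  match  state: ?Bool.μY.…
[4] ?Bool  match  state: μY.…
[5] ⊕ data  match  state: ?Bool.μY.…
[6] ?Bool  match  state: μY.…
[7] ⊕ data  match  state: ?Bool.μY.…
[8] ?Bool  match  state: μY.…
τ conforms to S (length 8)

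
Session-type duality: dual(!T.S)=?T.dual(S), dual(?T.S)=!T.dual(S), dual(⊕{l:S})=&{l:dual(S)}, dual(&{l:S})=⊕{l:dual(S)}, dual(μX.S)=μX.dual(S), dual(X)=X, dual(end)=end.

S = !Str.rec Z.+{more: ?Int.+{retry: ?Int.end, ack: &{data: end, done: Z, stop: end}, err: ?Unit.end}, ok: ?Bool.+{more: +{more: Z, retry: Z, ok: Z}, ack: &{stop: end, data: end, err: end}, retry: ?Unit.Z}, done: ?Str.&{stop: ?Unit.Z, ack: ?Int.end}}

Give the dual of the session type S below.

?Str.rec Z.&{more: !Int.&{retry: !Int.end, ack: +{data: end, done: Z, stop: end}, err: !Unit.end}, ok: !Bool.&{more: &{more: Z, retry: Z, ok: Z}, ack: +{stop: end, data: end, err: end}, retry: !Unit.Z}, done: !Str.+{stop: !Unit.Z, ack: !Int.end}}

!Str → ?Str
  rec Z → rec Z  (μ self-dual)
    +{more,ok,done} → &{more,ok,done}  (⊕→&)
      [more]
        ?Int → !Int
          +{retry,ack,err} → &{retry,ack,err}  (⊕→&)
            [retry]
              ?Int → !Int
                end ↦ end
            [ack]
              &{data,done,stop} → +{data,done,stop}  (offer→select)
                [data]
                  end ↦ end
                [done]
                  Z ↦ Z
                [stop]
                  end ↦ end
            [err]
              ?Unit → !Unit
                end ↦ end
      [ok]
        ?Bool → !Bool
          +{more,ack,retry} → &{more,ack,retry}  (⊕→&)
            [more]
              +{more,retry,ok} → &{more,retry,ok}  (⊕→&)
                [more]
                  Z ↦ Z
                [retry]
                  Z ↦ Z
                [ok]
                  Z ↦ Z
            [ack]
              &{stop,data,err} → +{stop,data,err}  (offer→select)
                [stop]
                  end ↦ end
                [data]
                  end ↦ end
                [err]
                  end ↦ end
            [retry]
              ?Unit → !Unit
                Z ↦ Z
      [done]
        ?Str → !Str
          &{stop,ack} → +{stop,ack}  (offer→select)
            [stop]
              ?Unit → !Unit
                Z ↦ Z
            [ack]
              ?Int → !Int
                end ↦ end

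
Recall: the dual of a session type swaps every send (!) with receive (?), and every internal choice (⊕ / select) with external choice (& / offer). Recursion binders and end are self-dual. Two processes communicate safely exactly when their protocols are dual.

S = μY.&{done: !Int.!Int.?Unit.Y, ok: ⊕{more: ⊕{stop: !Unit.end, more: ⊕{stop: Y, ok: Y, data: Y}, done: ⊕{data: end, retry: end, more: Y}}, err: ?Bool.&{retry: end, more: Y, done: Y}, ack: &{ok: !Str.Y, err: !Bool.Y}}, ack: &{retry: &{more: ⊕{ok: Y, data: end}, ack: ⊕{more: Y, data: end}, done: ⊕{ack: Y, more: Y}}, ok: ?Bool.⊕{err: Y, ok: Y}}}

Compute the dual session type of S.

μY ↦ μY  (binder kept)
  &{done,ok,ack} ↦ ⊕{done,ok,ack}  (external→internal)
    • done:
      !Int ↦ ?Int
        !Int ↦ ?Int
          ?Unit ↦ !Unit
            Y ↦ Y
    • ok:
      ⊕{more,err,ack} ↦ &{more,err,ack}  (select→offer)
        • more:
          ⊕{stop,more,done} ↦ &{stop,more,done}  (select→offer)
            • stop:
              !Unit ↦ ?Unit
                end ↦ end
            • more:
              ⊕{stop,ok,data} ↦ &{stop,ok,data}  (select→offer)
                • stop:
                  Y ↦ Y
                • ok:
                  Y ↦ Y
                • data:
                  Y ↦ Y
            • done:
              ⊕{data,retry,more} ↦ &{data,retry,more}  (select→offer)
                • data:
                  end ↦ end
                • retry:
                  end ↦ end
                • more:
                  Y ↦ Y
        • err:
          ?Bool ↦ !Bool
            &{retry,more,done} ↦ ⊕{retry,more,done}  (external→internal)
              • retry:
                end ↦ end
              • more:
                Y ↦ Y
              • done:
                Y ↦ Y
        • ack:
          &{ok,err} ↦ ⊕{ok,err}  (external→internal)
            • ok:
              !Str ↦ ?Str
                Y ↦ Y
            • err:
              !Bool ↦ ?Bool
                Y ↦ Y
    • ack:
      &{retry,ok} ↦ ⊕{retry,ok}  (external→internal)
        • retry:
          &{more,ack,done} ↦ ⊕{more,ack,done}  (external→internal)
            • more:
              ⊕{ok,data} ↦ &{ok,data}  (select→offer)
                • ok:
                  Y ↦ Y
                • data:
                  end ↦ end
            • ack:
              ⊕{more,data} ↦ &{more,data}  (select→offer)
                • more:
                  Y ↦ Y
                • data:
                  end ↦ end
            • done:
              ⊕{ack,more} ↦ &{ack,more}  (select→offer)
                • ack:
                  Y ↦ Y
                • more:
                  Y ↦ Y
        • ok:
          ?Bool ↦ !Bool
            ⊕{err,ok} ↦ &{err,ok}  (select→offer)
              • err:
                Y ↦ Y
              • ok:
                Y ↦ Y

μY.⊕{done: ?Int.?Int.!Unit.Y, ok: &{more: &{stop: ?Unit.end, more: &{stop: Y, ok: Y, data: Y}, done: &{data: end, retry: end, more: Y}}, err: !Bool.⊕{retry: end, more: Y, done: Y}, ack: ⊕{ok: ?Str.Y, err: ?Bool.Y}}, ack: ⊕{retry: ⊕{more: &{ok: Y, data: end}, ack: &{more: Y, data: end}, done: &{ack: Y, more: Y}}, ok: !Bool.&{err: Y, ok: Y}}}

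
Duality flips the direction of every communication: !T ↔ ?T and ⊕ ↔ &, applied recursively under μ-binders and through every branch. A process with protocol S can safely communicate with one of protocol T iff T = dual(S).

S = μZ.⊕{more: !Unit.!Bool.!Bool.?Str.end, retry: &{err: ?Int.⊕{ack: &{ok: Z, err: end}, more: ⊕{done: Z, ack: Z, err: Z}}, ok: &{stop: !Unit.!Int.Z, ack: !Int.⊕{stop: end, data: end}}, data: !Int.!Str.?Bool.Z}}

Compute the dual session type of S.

μZ.&{more: ?Unit.?Bool.?Bool.!Str.end, retry: ⊕{err: !Int.&{ack: ⊕{ok: Z, err: end}, more: &{done: Z, ack: Z, err: Z}}, ok: ⊕{stop: ?Unit.?Int.Z, ack: ?Int.&{stop: end, data: end}}, data: ?Int.?Str.!Bool.Z}}

μZ = μZ  (binder kept)
  ⊕{more,retry} = &{more,retry}  (internal→external)
    case more:
      !Unit = ?Unit
        !Bool = ?Bool
          !Bool = ?Bool
            ?Str = !Str
              end self-dual
    case retry:
      &{err,ok,data} = ⊕{err,ok,data}  (offer→select)
        case err:
          ?Int = !Int
            ⊕{ack,more} = &{ack,more}  (internal→external)
              case ack:
                &{ok,err} = ⊕{ok,err}  (offer→select)
                  case ok:
                    Z self-dual
                  case err:
                    end self-dual
              case more:
                ⊕{done,ack,err} = &{done,ack,err}  (internal→external)
                  case done:
                    Z self-dual
                  case ack:
                    Z self-dual
                  case err:
                    Z self-dual
        case ok:
          &{stop,ack} = ⊕{stop,ack}  (offer→select)
            case stop:
              !Unit = ?Unit
                !Int = ?Int
                  Z self-dual
            case ack:
              !Int = ?Int
                ⊕{stop,data} = &{stop,data}  (internal→external)
                  case stop:
                    end self-dual
                  case data:
                    end self-dual
        case data:
          !Int = ?Int
            !Str = ?Str
              ?Bool = !Bool
                Z self-dual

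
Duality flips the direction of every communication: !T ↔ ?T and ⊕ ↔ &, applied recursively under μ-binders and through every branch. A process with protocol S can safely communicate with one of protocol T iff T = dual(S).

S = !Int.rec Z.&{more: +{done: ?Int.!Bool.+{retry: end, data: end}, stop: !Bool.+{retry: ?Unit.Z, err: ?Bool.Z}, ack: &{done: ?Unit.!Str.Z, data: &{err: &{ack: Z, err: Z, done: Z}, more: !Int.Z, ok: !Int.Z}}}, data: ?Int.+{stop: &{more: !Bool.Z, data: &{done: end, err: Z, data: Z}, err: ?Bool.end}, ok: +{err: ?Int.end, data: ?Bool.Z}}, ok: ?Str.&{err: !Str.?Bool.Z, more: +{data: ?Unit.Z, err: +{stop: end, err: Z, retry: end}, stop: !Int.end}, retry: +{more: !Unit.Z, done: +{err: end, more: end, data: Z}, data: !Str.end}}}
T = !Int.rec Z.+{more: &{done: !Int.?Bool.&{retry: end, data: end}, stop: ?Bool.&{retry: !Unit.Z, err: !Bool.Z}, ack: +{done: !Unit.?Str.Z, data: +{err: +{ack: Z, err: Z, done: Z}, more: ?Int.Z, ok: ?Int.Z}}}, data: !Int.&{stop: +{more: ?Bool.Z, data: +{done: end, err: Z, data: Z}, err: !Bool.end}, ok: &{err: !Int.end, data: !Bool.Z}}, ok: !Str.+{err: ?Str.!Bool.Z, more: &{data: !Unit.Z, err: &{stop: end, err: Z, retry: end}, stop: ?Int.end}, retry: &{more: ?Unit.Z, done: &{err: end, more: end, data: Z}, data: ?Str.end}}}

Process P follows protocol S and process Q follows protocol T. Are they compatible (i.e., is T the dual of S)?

NO

!Int ‖ !Int  ✗ same direction on both sides — not dual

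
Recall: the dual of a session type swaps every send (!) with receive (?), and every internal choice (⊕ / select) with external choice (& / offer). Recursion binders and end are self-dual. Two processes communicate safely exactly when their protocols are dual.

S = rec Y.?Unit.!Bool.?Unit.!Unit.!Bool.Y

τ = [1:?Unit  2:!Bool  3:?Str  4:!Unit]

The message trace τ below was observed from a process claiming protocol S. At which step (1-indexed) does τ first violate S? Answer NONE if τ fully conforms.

3

@1 ?Unit  match  cont: !Bool.?Unit.!Unit.!Bool.rec Y.…
@2 !Bool  match  cont: ?Unit.!Unit.!Bool.rec Y.…
@3 got ?Str, protocol expects ?Unit  ✗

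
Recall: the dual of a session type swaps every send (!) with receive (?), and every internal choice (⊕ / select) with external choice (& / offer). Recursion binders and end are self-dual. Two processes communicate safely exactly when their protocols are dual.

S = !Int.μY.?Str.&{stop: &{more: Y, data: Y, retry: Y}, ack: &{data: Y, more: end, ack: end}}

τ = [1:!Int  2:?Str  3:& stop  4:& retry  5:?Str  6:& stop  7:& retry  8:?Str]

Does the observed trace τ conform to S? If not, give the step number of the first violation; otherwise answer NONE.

NONE

step 1: !Int  match  residual = μY.…
step 2: ?Str  match  residual = &{stop: &{more: μY.…, data: μY.…, retry: μY.…}, ack: &{data: μY.…, more: end, ack: end}}
step 3: & stop  match  residual = &{more: μY.…, data: μY.…, retry: μY.…}
step 4: & retry  match  residual = μY.…
step 5: ?Str  match  residual = &{stop: &{more: μY.…, data: μY.…, retry: μY.…}, ack: &{data: μY.…, more: end, ack: end}}
step 6: & stop  match  residual = &{more: μY.…, data: μY.…, retry: μY.…}
step 7: & retry  match  residual = μY.…
step 8: ?Str  match  residual = &{stop: &{more: μY.…, data: μY.…, retry: μY.…}, ack: &{data: μY.…, more: end, ack: end}}
τ conforms to S (length 8)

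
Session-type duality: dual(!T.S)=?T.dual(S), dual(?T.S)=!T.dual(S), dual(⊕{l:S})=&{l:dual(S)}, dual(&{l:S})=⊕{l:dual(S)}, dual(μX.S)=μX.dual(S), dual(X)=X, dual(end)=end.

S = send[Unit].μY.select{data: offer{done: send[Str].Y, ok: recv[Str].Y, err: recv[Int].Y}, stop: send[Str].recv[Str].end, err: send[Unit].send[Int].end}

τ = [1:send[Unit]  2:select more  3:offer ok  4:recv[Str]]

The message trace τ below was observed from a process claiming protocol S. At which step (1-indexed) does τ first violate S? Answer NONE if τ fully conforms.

@1 send[Unit]  ✓  cont: μY.…
@2 got select more, protocol expects select data or select stop or select err  ✗

2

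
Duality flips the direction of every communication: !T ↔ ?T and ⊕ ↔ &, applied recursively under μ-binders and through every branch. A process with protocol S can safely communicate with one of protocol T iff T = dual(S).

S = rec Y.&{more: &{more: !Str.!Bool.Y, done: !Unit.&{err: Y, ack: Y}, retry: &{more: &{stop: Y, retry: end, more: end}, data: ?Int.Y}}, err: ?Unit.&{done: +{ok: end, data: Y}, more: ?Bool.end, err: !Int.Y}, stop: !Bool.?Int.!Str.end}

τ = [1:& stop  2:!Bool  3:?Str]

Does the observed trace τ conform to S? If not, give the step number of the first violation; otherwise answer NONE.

3

step 1: & stop  ✓  residual = !Bool.?Int.!Str.end
step 2: !Bool  ✓  residual = ?Int.!Str.end
step 3: got ?Str, protocol expects ?Int  ✗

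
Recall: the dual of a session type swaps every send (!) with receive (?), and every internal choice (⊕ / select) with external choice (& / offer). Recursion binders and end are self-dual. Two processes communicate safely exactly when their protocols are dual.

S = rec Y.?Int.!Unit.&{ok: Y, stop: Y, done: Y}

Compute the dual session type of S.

rec Y → rec Y  (binder kept)
  ?Int → !Int
    !Unit → ?Unit
      &{ok,stop,done} → +{ok,stop,done}  (offer→select)
        • ok:
          Y ↦ Y
        • stop:
          Y ↦ Y
        • done:
          Y ↦ Y

rec Y.!Int.?Unit.+{ok: Y, stop: Y, done: Y}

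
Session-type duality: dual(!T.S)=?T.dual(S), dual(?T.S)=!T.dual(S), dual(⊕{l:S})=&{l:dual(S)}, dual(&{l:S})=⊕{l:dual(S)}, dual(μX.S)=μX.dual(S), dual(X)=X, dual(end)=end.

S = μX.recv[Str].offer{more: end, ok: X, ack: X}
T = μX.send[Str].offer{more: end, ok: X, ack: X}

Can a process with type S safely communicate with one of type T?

NO

μX | μX  ✓ (μ self-dual)
  recv[Str] | send[Str]  ✓
    offer{more,ok,ack} | offer{more,ok,ack}  ✗ choice polarity not flipped — not dual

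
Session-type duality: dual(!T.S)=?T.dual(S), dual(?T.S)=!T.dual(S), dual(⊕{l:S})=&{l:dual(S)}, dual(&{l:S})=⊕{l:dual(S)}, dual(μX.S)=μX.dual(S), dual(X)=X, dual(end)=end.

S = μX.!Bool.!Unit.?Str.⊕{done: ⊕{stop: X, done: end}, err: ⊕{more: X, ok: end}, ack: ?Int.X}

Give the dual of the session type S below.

μX.?Bool.?Unit.!Str.&{done: &{stop: X, done: end}, err: &{more: X, ok: end}, ack: !Int.X}

μX = μX  (μ self-dual)
  !Bool = ?Bool
    !Unit = ?Unit
      ?Str = !Str
        ⊕{done,err,ack} = &{done,err,ack}  (⊕→&)
          [done]
            ⊕{stop,done} = &{stop,done}  (⊕→&)
              [stop]
                X ↦ X
              [done]
                end ↦ end
          [err]
            ⊕{more,ok} = &{more,ok}  (⊕→&)
              [more]
                X ↦ X
              [ok]
                end ↦ end
          [ack]
            ?Int = !Int
              X ↦ X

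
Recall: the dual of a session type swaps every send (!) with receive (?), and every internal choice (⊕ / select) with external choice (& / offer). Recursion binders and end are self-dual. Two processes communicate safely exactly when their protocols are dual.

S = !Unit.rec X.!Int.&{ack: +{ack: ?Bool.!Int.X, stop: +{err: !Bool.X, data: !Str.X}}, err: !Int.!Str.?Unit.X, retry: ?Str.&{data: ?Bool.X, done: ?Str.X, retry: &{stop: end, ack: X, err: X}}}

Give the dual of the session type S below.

?Unit.rec X.?Int.+{ack: &{ack: !Bool.?Int.X, stop: &{err: ?Bool.X, data: ?Str.X}}, err: ?Int.?Str.!Unit.X, retry: !Str.+{data: !Bool.X, done: !Str.X, retry: +{stop: end, ack: X, err: X}}}

!Unit = ?Unit
  rec X = rec X  (binder kept)
    !Int = ?Int
      &{ack,err,retry} = +{ack,err,retry}  (&→⊕)
        [ack]
          +{ack,stop} = &{ack,stop}  (select→offer)
            [ack]
              ?Bool = !Bool
                !Int = ?Int
                  X ↦ X
            [stop]
              +{err,data} = &{err,data}  (select→offer)
                [err]
                  !Bool = ?Bool
                    X ↦ X
                [data]
                  !Str = ?Str
                    X ↦ X
        [err]
          !Int = ?Int
            !Str = ?Str
              ?Unit = !Unit
                X ↦ X
        [retry]
          ?Str = !Str
            &{data,done,retry} = +{data,done,retry}  (&→⊕)
              [data]
                ?Bool = !Bool
                  X ↦ X
              [done]
                ?Str = !Str
                  X ↦ X
              [retry]
                &{stop,ack,err} = +{stop,ack,err}  (&→⊕)
                  [stop]
                    end ↦ end
                  [ack]
                    X ↦ X
                  [err]
                    X ↦ X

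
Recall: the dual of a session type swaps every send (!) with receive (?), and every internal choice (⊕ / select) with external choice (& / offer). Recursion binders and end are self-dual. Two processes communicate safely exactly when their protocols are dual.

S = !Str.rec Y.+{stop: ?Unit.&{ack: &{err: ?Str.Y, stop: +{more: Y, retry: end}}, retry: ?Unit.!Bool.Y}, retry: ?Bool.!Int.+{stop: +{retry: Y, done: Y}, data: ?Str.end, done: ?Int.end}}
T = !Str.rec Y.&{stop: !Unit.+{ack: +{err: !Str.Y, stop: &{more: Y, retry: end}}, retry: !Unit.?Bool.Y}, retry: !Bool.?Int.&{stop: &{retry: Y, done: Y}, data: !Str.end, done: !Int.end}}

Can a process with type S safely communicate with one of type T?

!Str ‖ !Str  ✗ same direction on both sides — not dual

NO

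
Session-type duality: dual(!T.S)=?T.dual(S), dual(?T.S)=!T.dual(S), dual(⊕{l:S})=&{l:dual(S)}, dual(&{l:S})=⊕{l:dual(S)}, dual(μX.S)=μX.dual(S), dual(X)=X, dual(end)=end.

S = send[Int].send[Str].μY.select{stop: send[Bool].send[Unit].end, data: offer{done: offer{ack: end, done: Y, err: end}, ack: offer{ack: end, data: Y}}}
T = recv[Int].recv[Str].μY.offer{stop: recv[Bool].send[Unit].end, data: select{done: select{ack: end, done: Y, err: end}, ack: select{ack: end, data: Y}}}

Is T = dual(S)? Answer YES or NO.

send[Int] | recv[Int]  ok
  send[Str] | recv[Str]  ok
    μY | μY  ok (binder kept)
      select{stop,data} | offer{stop,data}  ok label sets agree
        [stop]
          send[Bool] | recv[Bool]  ok
            send[Unit] | send[Unit]  ✗ same direction on both sides — not dual

NO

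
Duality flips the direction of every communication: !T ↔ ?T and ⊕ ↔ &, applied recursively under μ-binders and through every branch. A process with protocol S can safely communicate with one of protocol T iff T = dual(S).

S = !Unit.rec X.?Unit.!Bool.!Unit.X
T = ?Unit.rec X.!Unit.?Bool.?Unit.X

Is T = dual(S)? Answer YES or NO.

YES

!Unit | ?Unit  ✓
  rec X | rec X  ✓ (binder kept)
    ?Unit | !Unit  ✓
      !Bool | ?Bool  ✓
        !Unit | ?Unit  ✓
          X | X  ✓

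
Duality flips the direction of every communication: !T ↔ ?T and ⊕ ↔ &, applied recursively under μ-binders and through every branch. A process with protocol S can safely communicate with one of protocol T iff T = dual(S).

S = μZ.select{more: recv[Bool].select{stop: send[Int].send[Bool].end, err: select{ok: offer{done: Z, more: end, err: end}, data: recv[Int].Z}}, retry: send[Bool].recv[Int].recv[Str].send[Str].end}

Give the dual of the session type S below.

μZ.offer{more: send[Bool].offer{stop: recv[Int].recv[Bool].end, err: offer{ok: select{done: Z, more: end, err: end}, data: send[Int].Z}}, retry: recv[Bool].send[Int].send[Str].recv[Str].end}

μZ = μZ  (μ self-dual)
  select{more,retry} = offer{more,retry}  (select→offer)
    [more]
      recv[Bool] = send[Bool]
        select{stop,err} = offer{stop,err}  (select→offer)
          [stop]
            send[Int] = recv[Int]
              send[Bool] = recv[Bool]
                dual(end) = end
          [err]
            select{ok,data} = offer{ok,data}  (select→offer)
              [ok]
                offer{done,more,err} = select{done,more,err}  (&→⊕)
                  [done]
                    dual(Z) = Z
                  [more]
                    dual(end) = end
                  [err]
                    dual(end) = end
              [data]
                recv[Int] = send[Int]
                  dual(Z) = Z
    [retry]
      send[Bool] = recv[Bool]
        recv[Int] = send[Int]
          recv[Str] = send[Str]
            send[Str] = recv[Str]
              dual(end) = end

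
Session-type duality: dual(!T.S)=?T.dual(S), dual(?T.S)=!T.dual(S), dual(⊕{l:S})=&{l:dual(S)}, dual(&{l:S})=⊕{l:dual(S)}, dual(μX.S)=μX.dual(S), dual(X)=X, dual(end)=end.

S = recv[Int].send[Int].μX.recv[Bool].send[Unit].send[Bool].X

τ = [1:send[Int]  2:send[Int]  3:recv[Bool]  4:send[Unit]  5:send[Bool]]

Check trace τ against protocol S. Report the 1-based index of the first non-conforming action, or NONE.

1

step 1: got send[Int], protocol expects recv[Int]  ✗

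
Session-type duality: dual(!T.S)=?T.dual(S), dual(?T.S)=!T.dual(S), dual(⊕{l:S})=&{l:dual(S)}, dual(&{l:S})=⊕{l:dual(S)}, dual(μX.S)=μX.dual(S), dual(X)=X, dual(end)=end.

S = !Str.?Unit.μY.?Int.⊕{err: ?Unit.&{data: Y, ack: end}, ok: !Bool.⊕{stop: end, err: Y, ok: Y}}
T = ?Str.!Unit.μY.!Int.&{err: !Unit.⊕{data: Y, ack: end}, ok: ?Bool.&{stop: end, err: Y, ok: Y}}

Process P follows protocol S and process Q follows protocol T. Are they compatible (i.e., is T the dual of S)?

!Str | ?Str  ok
  ?Unit | !Unit  ok
    μY | μY  ok (binder kept)
      ?Int | !Int  ok
        ⊕{err,ok} | &{err,ok}  ok labels match
          [err]
            ?Unit | !Unit  ok
              &{data,ack} | ⊕{data,ack}  ok labels match
                [data]
                  Y | Y  ok
                [ack]
                  end | end  ok
          [ok]
            !Bool | ?Bool  ok
              ⊕{stop,err,ok} | &{stop,err,ok}  ok labels match
                [stop]
                  end | end  ok
                [err]
                  Y | Y  ok
                [ok]
                  Y | Y  ok

YES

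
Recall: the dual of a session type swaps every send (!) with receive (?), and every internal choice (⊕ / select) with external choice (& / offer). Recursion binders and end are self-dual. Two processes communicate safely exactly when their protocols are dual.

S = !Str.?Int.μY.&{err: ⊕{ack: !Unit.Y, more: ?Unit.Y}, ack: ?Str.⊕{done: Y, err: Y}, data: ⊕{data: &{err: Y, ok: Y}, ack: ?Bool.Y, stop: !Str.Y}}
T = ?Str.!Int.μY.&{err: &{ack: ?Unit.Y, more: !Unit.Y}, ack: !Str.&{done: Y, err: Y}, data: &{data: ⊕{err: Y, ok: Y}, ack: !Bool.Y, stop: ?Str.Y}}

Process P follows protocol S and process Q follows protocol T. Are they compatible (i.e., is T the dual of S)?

!Str | ?Str  ok
  ?Int | !Int  ok
    μY | μY  ok (μ self-dual)
      &{err,ack,data} | &{err,ack,data}  ✗ choice polarity not flipped — not dual

NO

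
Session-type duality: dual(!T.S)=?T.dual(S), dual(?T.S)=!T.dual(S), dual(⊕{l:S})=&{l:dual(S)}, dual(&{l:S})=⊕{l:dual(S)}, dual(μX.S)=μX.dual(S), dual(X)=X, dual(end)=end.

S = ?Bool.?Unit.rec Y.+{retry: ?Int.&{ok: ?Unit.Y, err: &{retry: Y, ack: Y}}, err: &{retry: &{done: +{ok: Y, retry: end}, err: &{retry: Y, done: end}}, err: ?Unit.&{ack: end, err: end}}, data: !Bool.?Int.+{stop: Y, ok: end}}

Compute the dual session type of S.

?Bool = !Bool
  ?Unit = !Unit
    rec Y = rec Y  (rec unchanged)
      +{retry,err,data} = &{retry,err,data}  (⊕→&)
        • retry:
          ?Int = !Int
            &{ok,err} = +{ok,err}  (&→⊕)
              • ok:
                ?Unit = !Unit
                  Y self-dual
              • err:
                &{retry,ack} = +{retry,ack}  (&→⊕)
                  • retry:
                    Y self-dual
                  • ack:
                    Y self-dual
        • err:
          &{retry,err} = +{retry,err}  (&→⊕)
            • retry:
              &{done,err} = +{done,err}  (&→⊕)
                • done:
                  +{ok,retry} = &{ok,retry}  (⊕→&)
                    • ok:
                      Y self-dual
                    • retry:
                      end self-dual
                • err:
                  &{retry,done} = +{retry,done}  (&→⊕)
                    • retry:
                      Y self-dual
                    • done:
                      end self-dual
            • err:
              ?Unit = !Unit
                &{ack,err} = +{ack,err}  (&→⊕)
                  • ack:
                    end self-dual
                  • err:
                    end self-dual
        • data:
          !Bool = ?Bool
            ?Int = !Int
              +{stop,ok} = &{stop,ok}  (⊕→&)
                • stop:
                  Y self-dual
                • ok:
                  end self-dual

!Bool.!Unit.rec Y.&{retry: !Int.+{ok: !Unit.Y, err: +{retry: Y, ack: Y}}, err: +{retry: +{done: &{ok: Y, retry: end}, err: +{retry: Y, done: end}}, err: !Unit.+{ack: end, err: end}}, data: ?Bool.!Int.&{stop: Y, ok: end}}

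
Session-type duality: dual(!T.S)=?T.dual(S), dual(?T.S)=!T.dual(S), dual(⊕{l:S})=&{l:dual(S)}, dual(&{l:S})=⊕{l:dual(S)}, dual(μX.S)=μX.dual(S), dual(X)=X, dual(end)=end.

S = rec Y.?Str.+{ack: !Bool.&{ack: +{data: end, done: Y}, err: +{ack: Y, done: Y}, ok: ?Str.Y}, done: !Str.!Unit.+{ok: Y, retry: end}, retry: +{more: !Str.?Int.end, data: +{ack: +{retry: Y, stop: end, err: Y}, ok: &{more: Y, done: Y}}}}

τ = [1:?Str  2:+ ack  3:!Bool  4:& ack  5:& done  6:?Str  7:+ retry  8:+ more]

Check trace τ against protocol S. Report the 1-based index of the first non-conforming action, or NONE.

5

step 1: ?Str  ok  state: +{ack: !Bool.&{ack: +{data: end, done: rec Y.…}, err: +{ack: rec Y.…, done: rec Y.…}, ok: ?Str.rec Y.…}, done: !Str.!Unit.+{ok: rec Y.…, retry: end}, retry: +{more: !Str.?Int.end, data: +{ack: +{retry: rec Y.…, stop: end, err: rec Y.…}, ok: &{more: rec Y.…, done: rec Y.…}}}}
step 2: + ack  ok  state: !Bool.&{ack: +{data: end, done: rec Y.…}, err: +{ack: rec Y.…, done: rec Y.…}, ok: ?Str.rec Y.…}
step 3: !Bool  ok  state: &{ack: +{data: end, done: rec Y.…}, err: +{ack: rec Y.…, done: rec Y.…}, ok: ?Str.rec Y.…}
step 4: & ack  ok  state: +{data: end, done: rec Y.…}
step 5: got & done, protocol expects + data or + done  ✗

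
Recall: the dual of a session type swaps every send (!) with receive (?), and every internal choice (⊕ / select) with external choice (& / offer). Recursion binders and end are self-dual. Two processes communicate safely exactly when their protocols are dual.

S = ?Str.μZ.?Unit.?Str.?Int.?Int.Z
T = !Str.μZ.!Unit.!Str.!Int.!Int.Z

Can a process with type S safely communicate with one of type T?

?Str | !Str  match
  μZ | μZ  match (μ self-dual)
    ?Unit | !Unit  match
      ?Str | !Str  match
        ?Int | !Int  match
          ?Int | !Int  match
            Z | Z  match

YES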